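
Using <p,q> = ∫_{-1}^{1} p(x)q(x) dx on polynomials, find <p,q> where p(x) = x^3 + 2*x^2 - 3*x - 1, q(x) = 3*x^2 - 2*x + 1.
<p,q> = 44/15

Expand the product: p(x)·q(x) = 3*x^5 + 4*x^4 - 12*x^3 + 5*x^2 - x - 1.
∫_{-1}^{1} of each monomial x^k gives [2/(k+1) if k even, 0 if k odd]. Integrating term-by-term (or equivalently evaluating the antiderivative F(x) = x^6/2 + 4*x^5/5 - 3*x^4 + 5*x^3/3 - x^2/2 - x at the endpoints):
  F(1) − F(−1) = -23/15 − (-67/15) = 44/15.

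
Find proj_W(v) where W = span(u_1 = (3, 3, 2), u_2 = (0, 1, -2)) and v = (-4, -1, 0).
proj_W(v) = (-228/109, -265/109, -78/109)

Set up U = [u_1 | ... | u_2] ∈ R^(3×2). The projector onto W = col(U) is P = U (U^T U)^(-1) U^T.
Compute U^T U =
  [22, -1]
  [-1, 5],
and U^T v = (-15, -1).
Solve U^T U · c = U^T v for the coefficients: c = (-76/109, -37/109). The projection is proj_W(v) = U c.
Check: (v - proj_W(v)) · u_1 = 0  (should be 0).
Check: (v - proj_W(v)) · u_2 = 0  (should be 0).
Result: proj_W(v) = (-228/109, -265/109, -78/109).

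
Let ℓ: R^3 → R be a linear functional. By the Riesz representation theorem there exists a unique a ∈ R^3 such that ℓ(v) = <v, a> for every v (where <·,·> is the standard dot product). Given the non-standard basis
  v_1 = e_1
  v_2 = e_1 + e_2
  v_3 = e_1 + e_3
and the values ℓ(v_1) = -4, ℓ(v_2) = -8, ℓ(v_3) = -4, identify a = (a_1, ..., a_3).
a = (-4, -4, 0)

Write a = (a_1, ..., a_3) in the standard basis. For each basis vector v_i, ℓ(v_i) = <v_i, a> is a linear equation in the a_j's. Collect the n equations into a matrix system V a = ℓ, where row i of V is v_i (expressed in the standard basis). Since V is invertible (lower-triangular with 1s on the diagonal, up to permutation), solve by back-substitution:
  V =
[[1, 0, 0],
 [1, 1, 0],
 [1, 0, 1]]
  V a = (-4, -8, -4)
Solving gives a = (-4, -4, 0).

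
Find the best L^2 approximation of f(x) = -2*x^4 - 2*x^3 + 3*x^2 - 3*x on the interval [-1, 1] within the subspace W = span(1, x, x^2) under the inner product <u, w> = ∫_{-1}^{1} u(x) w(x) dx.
g(x) = 9*x^2/7 - 21*x/5 + 6/35

The best approximation g ∈ W is the orthogonal projection of f onto W. Writing g = a_0 + a_1 x + a_2 x^2, the coefficients solve the normal equations G · a = b where
  G_{ij} = <φ_i, φ_j> and b_i = <f, φ_i>, with φ_0 = 1, φ_1 = x, φ_2 = x^2.
G =
  [2, 0, 2/3]
  [0, 2/3, 0]
  [2/3, 0, 2/5],
b = (6/5, -14/5, 22/35).
Solving gives a_0 = 6/35, a_1 = -21/5, a_2 = 9/7, so
  g(x) = 9*x^2/7 - 21*x/5 + 6/35.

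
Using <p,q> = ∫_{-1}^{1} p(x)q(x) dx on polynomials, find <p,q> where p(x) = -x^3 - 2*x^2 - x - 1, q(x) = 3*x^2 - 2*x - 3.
<p,q> = 116/15

Expand the product: p(x)·q(x) = -3*x^5 - 4*x^4 + 4*x^3 + 5*x^2 + 5*x + 3.
∫_{-1}^{1} of each monomial x^k gives [2/(k+1) if k even, 0 if k odd]. Integrating term-by-term (or equivalently evaluating the antiderivative F(x) = -x^6/2 - 4*x^5/5 + x^4 + 5*x^3/3 + 5*x^2/2 + 3*x at the endpoints):
  F(1) − F(−1) = 103/15 − (-13/15) = 116/15.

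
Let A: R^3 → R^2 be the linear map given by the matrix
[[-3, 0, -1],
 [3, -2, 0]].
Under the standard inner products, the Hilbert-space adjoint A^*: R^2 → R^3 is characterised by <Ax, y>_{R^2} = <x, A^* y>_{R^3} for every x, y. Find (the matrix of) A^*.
A^* = A^T =
[[-3, 3],
 [0, -2],
 [-1, 0]]

For real matrices with standard dot products, the defining identity <Ax, y> = <x, A^* y> gives (Ax)^T y = x^T (A^*) y, i.e. x^T A^T y = x^T (A^*) y. Since this holds for all x, y, we must have A^* = A^T. Therefore
A^* =
[[-3, 3],
 [0, -2],
 [-1, 0]].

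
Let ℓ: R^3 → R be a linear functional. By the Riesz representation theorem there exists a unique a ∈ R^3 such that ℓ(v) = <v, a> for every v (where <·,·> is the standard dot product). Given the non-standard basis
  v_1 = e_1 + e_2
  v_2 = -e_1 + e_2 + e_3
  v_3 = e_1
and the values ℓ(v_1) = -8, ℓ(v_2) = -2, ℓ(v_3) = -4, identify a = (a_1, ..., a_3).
a = (-4, -4, -2)

Write a = (a_1, ..., a_3) in the standard basis. For each basis vector v_i, ℓ(v_i) = <v_i, a> is a linear equation in the a_j's. Collect the n equations into a matrix system V a = ℓ, where row i of V is v_i (expressed in the standard basis). Since V is invertible (lower-triangular with 1s on the diagonal, up to permutation), solve by back-substitution:
  V =
[[1, 1, 0],
 [-1, 1, 1],
 [1, 0, 0]]
  V a = (-8, -2, -4)
Solving gives a = (-4, -4, -2).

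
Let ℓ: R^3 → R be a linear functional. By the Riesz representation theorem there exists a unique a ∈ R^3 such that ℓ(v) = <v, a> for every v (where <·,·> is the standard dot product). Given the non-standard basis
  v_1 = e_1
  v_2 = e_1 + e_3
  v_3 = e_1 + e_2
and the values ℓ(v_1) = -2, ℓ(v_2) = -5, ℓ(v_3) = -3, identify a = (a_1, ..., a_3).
a = (-2, -1, -3)

Write a = (a_1, ..., a_3) in the standard basis. For each basis vector v_i, ℓ(v_i) = <v_i, a> is a linear equation in the a_j's. Collect the n equations into a matrix system V a = ℓ, where row i of V is v_i (expressed in the standard basis). Since V is invertible (lower-triangular with 1s on the diagonal, up to permutation), solve by back-substitution:
  V =
[[1, 0, 0],
 [1, 0, 1],
 [1, 1, 0]]
  V a = (-2, -5, -3)
Solving gives a = (-2, -1, -3).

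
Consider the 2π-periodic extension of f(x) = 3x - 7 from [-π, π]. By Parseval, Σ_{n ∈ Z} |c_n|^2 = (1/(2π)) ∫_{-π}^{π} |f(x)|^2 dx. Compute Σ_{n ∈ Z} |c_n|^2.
Σ |c_n|^2 = 3π^2 + 49

Expand and integrate term by term over [-π, π]:
  ∫ (3x)^2 dx = 9·(2π^3/3); ∫ 2·3·(-7)·x dx = 0 (odd integrand); ∫ (-7)^2 dx = 49·2π.
So (1/(2π)) ∫_{-π}^{π} (3x - 7)^2 dx = 9π^2/3 + 49 = 3π^2 + 49.
Parseval ⇒ Σ |c_n|^2 = 3π^2 + 49.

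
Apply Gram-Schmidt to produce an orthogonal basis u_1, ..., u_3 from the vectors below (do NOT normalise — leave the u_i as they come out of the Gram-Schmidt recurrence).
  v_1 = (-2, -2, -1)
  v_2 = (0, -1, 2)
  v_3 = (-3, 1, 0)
Orthogonal basis:
  u_1 = (-2, -2, -1)
  u_2 = (0, -1, 2)
  u_3 = (-19/9, 76/45, 38/45)

Apply the Gram-Schmidt recurrence
  u_1 = v_1
  u_i = v_i − Σ_{j<i} ((v_i · u_j) / (u_j · u_j)) · u_j.

Step by step this gives:
  u_1 = (-2, -2, -1)
  u_2 = (0, -1, 2)
  u_3 = (-19/9, 76/45, 38/45)

Orthogonality check:
  u_2 · u_1 = 0 (should be 0)
  u_3 · u_1 = 0 (should be 0)
  u_3 · u_2 = 0 (should be 0)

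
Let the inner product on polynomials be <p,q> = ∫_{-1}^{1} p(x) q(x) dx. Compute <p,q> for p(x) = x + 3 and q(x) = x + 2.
<p,q> = 38/3

Expand the product: p(x)·q(x) = x^2 + 5*x + 6.
∫_{-1}^{1} of each monomial x^k gives [2/(k+1) if k even, 0 if k odd]. Integrating term-by-term (or equivalently evaluating the antiderivative F(x) = x^3/3 + 5*x^2/2 + 6*x at the endpoints):
  F(1) − F(−1) = 53/6 − (-23/6) = 38/3.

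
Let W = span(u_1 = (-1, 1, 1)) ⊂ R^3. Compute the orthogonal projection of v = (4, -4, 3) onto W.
proj_W(v) = (5/3, -5/3, -5/3)

Set up U = [u_1 | ... | u_1] ∈ R^(3×1). The projector onto W = col(U) is P = U (U^T U)^(-1) U^T.
Compute U^T U =
  [3],
and U^T v = (-5).
Solve U^T U · c = U^T v for the coefficients: c = (-5/3). The projection is proj_W(v) = U c.
Check: (v - proj_W(v)) · u_1 = 0  (should be 0).
Result: proj_W(v) = (5/3, -5/3, -5/3).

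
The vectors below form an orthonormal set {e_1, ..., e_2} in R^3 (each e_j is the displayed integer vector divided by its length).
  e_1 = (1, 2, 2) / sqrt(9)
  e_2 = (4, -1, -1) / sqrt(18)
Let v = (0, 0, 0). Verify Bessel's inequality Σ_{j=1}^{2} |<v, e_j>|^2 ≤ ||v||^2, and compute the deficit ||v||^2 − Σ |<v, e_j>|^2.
Σ |<v, e_j>|^2 = 0; ||v||^2 = 0; deficit = 0

Write each e_j = u_j / sqrt(<u_j, u_j>) where u_j is the displayed integer vector. Then <v, e_j> = <v, u_j> / sqrt(<u_j, u_j>), so |<v, e_j>|^2 = <v, u_j>^2 / <u_j, u_j>.
Coefficients: <v, e_1> = 0/sqrt(9), <v, e_2> = 0/sqrt(18).
Square and sum: Σ |<v, e_j>|^2 = 0.
Compute ||v||^2 = v·v = 0.
Deficit = 0 − 0 = 0 ≥ 0, confirming Bessel's inequality. (The deficit equals ||v − Σ <v,e_j> e_j||^2, the squared distance from v to span{e_j}.)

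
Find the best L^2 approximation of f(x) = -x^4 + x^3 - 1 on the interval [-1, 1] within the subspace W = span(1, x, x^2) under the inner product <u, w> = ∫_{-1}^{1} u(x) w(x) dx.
g(x) = -6*x^2/7 + 3*x/5 - 32/35

The best approximation g ∈ W is the orthogonal projection of f onto W. Writing g = a_0 + a_1 x + a_2 x^2, the coefficients solve the normal equations G · a = b where
  G_{ij} = <φ_i, φ_j> and b_i = <f, φ_i>, with φ_0 = 1, φ_1 = x, φ_2 = x^2.
G =
  [2, 0, 2/3]
  [0, 2/3, 0]
  [2/3, 0, 2/5],
b = (-12/5, 2/5, -20/21).
Solving gives a_0 = -32/35, a_1 = 3/5, a_2 = -6/7, so
  g(x) = -6*x^2/7 + 3*x/5 - 32/35.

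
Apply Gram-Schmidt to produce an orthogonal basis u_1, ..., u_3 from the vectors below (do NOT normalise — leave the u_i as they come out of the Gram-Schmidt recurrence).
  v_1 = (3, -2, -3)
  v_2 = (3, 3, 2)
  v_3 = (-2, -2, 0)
Orthogonal basis:
  u_1 = (3, -2, -3)
  u_2 = (75/22, 30/11, 35/22)
  u_3 = (4/19, -12/19, 12/19)

Apply the Gram-Schmidt recurrence
  u_1 = v_1
  u_i = v_i − Σ_{j<i} ((v_i · u_j) / (u_j · u_j)) · u_j.

Step by step this gives:
  u_1 = (3, -2, -3)
  u_2 = (75/22, 30/11, 35/22)
  u_3 = (4/19, -12/19, 12/19)

Orthogonality check:
  u_2 · u_1 = 0 (should be 0)
  u_3 · u_1 = 0 (should be 0)
  u_3 · u_2 = 0 (should be 0)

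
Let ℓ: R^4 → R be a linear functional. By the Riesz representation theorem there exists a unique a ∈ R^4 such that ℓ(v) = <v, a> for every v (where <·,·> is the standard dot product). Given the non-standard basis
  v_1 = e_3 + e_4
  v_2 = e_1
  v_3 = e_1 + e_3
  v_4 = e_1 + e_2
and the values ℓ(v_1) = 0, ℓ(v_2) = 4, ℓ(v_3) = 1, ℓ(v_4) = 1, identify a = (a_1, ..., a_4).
a = (4, -3, -3, 3)

Write a = (a_1, ..., a_4) in the standard basis. For each basis vector v_i, ℓ(v_i) = <v_i, a> is a linear equation in the a_j's. Collect the n equations into a matrix system V a = ℓ, where row i of V is v_i (expressed in the standard basis). Since V is invertible (lower-triangular with 1s on the diagonal, up to permutation), solve by back-substitution:
  V =
[[0, 0, 1, 1],
 [1, 0, 0, 0],
 [1, 0, 1, 0],
 [1, 1, 0, 0]]
  V a = (0, 4, 1, 1)
Solving gives a = (4, -3, -3, 3).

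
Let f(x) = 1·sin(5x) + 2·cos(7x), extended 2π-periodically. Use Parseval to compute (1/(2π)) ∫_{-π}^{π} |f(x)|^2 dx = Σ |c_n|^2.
Σ |c_n|^2 = 5/2

Expand |f|^2 and use orthogonality of {sin(nx), cos(mx)} on [-π, π]:
  ∫_{-π}^{π} sin(nx)^2 dx = π, ∫ cos(mx)^2 dx = π, and cross terms integrate to 0.
So ∫_{-π}^{π} f(x)^2 dx = 1^2 · π + 2^2 · π = (1 + 4)π.
Divide by 2π: (1 + 4)/2 = 5/2.
By Parseval, this equals Σ |c_n|^2.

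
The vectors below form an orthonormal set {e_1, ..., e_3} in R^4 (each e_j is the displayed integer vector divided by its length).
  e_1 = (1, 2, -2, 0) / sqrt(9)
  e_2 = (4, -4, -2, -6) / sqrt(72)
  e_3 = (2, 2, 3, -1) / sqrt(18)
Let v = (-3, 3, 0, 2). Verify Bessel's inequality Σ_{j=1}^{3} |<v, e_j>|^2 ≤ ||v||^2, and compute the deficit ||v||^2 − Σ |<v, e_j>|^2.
Σ |<v, e_j>|^2 = 173/9; ||v||^2 = 22; deficit = 25/9

Write each e_j = u_j / sqrt(<u_j, u_j>) where u_j is the displayed integer vector. Then <v, e_j> = <v, u_j> / sqrt(<u_j, u_j>), so |<v, e_j>|^2 = <v, u_j>^2 / <u_j, u_j>.
Coefficients: <v, e_1> = 3/sqrt(9), <v, e_2> = -36/sqrt(72), <v, e_3> = -2/sqrt(18).
Square and sum: Σ |<v, e_j>|^2 = 173/9.
Compute ||v||^2 = v·v = 22.
Deficit = 22 − 173/9 = 25/9 ≥ 0, confirming Bessel's inequality. (The deficit equals ||v − Σ <v,e_j> e_j||^2, the squared distance from v to span{e_j}.)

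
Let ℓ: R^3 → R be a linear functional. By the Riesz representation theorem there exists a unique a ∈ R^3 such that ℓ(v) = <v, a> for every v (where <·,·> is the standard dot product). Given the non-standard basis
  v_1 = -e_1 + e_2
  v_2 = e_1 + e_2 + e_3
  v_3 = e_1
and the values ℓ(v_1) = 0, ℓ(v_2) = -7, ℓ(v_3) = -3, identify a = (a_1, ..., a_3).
a = (-3, -3, -1)

Write a = (a_1, ..., a_3) in the standard basis. For each basis vector v_i, ℓ(v_i) = <v_i, a> is a linear equation in the a_j's. Collect the n equations into a matrix system V a = ℓ, where row i of V is v_i (expressed in the standard basis). Since V is invertible (lower-triangular with 1s on the diagonal, up to permutation), solve by back-substitution:
  V =
[[-1, 1, 0],
 [1, 1, 1],
 [1, 0, 0]]
  V a = (0, -7, -3)
Solving gives a = (-3, -3, -1).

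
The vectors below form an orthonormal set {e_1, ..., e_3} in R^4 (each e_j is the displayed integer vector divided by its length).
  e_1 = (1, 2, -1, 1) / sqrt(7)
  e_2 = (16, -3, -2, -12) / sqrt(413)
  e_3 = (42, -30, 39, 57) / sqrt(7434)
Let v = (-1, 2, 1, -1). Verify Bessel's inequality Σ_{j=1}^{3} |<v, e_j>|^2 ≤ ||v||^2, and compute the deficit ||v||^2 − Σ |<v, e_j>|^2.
Σ |<v, e_j>|^2 = 17/7; ||v||^2 = 7; deficit = 32/7

Write each e_j = u_j / sqrt(<u_j, u_j>) where u_j is the displayed integer vector. Then <v, e_j> = <v, u_j> / sqrt(<u_j, u_j>), so |<v, e_j>|^2 = <v, u_j>^2 / <u_j, u_j>.
Coefficients: <v, e_1> = 1/sqrt(7), <v, e_2> = -12/sqrt(413), <v, e_3> = -120/sqrt(7434).
Square and sum: Σ |<v, e_j>|^2 = 17/7.
Compute ||v||^2 = v·v = 7.
Deficit = 7 − 17/7 = 32/7 ≥ 0, confirming Bessel's inequality. (The deficit equals ||v − Σ <v,e_j> e_j||^2, the squared distance from v to span{e_j}.)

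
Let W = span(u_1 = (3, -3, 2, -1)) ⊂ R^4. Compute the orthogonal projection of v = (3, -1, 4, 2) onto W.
proj_W(v) = (54/23, -54/23, 36/23, -18/23)

Set up U = [u_1 | ... | u_1] ∈ R^(4×1). The projector onto W = col(U) is P = U (U^T U)^(-1) U^T.
Compute U^T U =
  [23],
and U^T v = (18).
Solve U^T U · c = U^T v for the coefficients: c = (18/23). The projection is proj_W(v) = U c.
Check: (v - proj_W(v)) · u_1 = 0  (should be 0).
Result: proj_W(v) = (54/23, -54/23, 36/23, -18/23).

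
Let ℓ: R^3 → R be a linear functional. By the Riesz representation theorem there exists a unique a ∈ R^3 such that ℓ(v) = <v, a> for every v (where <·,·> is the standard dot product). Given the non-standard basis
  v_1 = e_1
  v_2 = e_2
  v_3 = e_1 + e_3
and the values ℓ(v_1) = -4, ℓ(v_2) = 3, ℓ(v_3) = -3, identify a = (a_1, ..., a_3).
a = (-4, 3, 1)

Write a = (a_1, ..., a_3) in the standard basis. For each basis vector v_i, ℓ(v_i) = <v_i, a> is a linear equation in the a_j's. Collect the n equations into a matrix system V a = ℓ, where row i of V is v_i (expressed in the standard basis). Since V is invertible (lower-triangular with 1s on the diagonal, up to permutation), solve by back-substitution:
  V =
[[1, 0, 0],
 [0, 1, 0],
 [1, 0, 1]]
  V a = (-4, 3, -3)
Solving gives a = (-4, 3, 1).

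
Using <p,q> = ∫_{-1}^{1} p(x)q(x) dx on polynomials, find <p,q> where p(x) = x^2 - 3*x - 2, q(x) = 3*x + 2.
<p,q> = -38/3

Expand the product: p(x)·q(x) = 3*x^3 - 7*x^2 - 12*x - 4.
∫_{-1}^{1} of each monomial x^k gives [2/(k+1) if k even, 0 if k odd]. Integrating term-by-term (or equivalently evaluating the antiderivative F(x) = 3*x^4/4 - 7*x^3/3 - 6*x^2 - 4*x at the endpoints):
  F(1) − F(−1) = -139/12 − (13/12) = -38/3.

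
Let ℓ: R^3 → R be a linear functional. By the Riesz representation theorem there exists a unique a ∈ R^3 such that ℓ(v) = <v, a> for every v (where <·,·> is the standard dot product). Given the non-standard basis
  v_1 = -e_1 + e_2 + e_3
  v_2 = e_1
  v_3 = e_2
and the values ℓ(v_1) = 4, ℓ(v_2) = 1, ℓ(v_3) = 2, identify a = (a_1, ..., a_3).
a = (1, 2, 3)

Write a = (a_1, ..., a_3) in the standard basis. For each basis vector v_i, ℓ(v_i) = <v_i, a> is a linear equation in the a_j's. Collect the n equations into a matrix system V a = ℓ, where row i of V is v_i (expressed in the standard basis). Since V is invertible (lower-triangular with 1s on the diagonal, up to permutation), solve by back-substitution:
  V =
[[-1, 1, 1],
 [1, 0, 0],
 [0, 1, 0]]
  V a = (4, 1, 2)
Solving gives a = (1, 2, 3).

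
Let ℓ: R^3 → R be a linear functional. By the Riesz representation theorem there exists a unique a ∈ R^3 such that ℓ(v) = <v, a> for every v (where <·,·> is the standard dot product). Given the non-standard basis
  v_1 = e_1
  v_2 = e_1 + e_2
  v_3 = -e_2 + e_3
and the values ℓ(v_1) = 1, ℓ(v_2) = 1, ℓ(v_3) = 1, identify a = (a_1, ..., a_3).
a = (1, 0, 1)

Write a = (a_1, ..., a_3) in the standard basis. For each basis vector v_i, ℓ(v_i) = <v_i, a> is a linear equation in the a_j's. Collect the n equations into a matrix system V a = ℓ, where row i of V is v_i (expressed in the standard basis). Since V is invertible (lower-triangular with 1s on the diagonal, up to permutation), solve by back-substitution:
  V =
[[1, 0, 0],
 [1, 1, 0],
 [0, -1, 1]]
  V a = (1, 1, 1)
Solving gives a = (1, 0, 1).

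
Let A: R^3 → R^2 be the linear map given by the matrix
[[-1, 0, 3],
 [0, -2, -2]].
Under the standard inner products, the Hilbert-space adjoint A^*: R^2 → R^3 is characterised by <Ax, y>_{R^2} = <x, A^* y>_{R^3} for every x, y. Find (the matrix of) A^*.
A^* = A^T =
[[-1, 0],
 [0, -2],
 [3, -2]]

For real matrices with standard dot products, the defining identity <Ax, y> = <x, A^* y> gives (Ax)^T y = x^T (A^*) y, i.e. x^T A^T y = x^T (A^*) y. Since this holds for all x, y, we must have A^* = A^T. Therefore
A^* =
[[-1, 0],
 [0, -2],
 [3, -2]].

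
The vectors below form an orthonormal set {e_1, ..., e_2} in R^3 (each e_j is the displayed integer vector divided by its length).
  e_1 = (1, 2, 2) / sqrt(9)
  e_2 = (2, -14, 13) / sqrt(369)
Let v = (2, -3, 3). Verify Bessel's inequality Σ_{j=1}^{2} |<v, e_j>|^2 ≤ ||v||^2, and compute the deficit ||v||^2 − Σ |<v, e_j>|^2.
Σ |<v, e_j>|^2 = 821/41; ||v||^2 = 22; deficit = 81/41

Write each e_j = u_j / sqrt(<u_j, u_j>) where u_j is the displayed integer vector. Then <v, e_j> = <v, u_j> / sqrt(<u_j, u_j>), so |<v, e_j>|^2 = <v, u_j>^2 / <u_j, u_j>.
Coefficients: <v, e_1> = 2/sqrt(9), <v, e_2> = 85/sqrt(369).
Square and sum: Σ |<v, e_j>|^2 = 821/41.
Compute ||v||^2 = v·v = 22.
Deficit = 22 − 821/41 = 81/41 ≥ 0, confirming Bessel's inequality. (The deficit equals ||v − Σ <v,e_j> e_j||^2, the squared distance from v to span{e_j}.)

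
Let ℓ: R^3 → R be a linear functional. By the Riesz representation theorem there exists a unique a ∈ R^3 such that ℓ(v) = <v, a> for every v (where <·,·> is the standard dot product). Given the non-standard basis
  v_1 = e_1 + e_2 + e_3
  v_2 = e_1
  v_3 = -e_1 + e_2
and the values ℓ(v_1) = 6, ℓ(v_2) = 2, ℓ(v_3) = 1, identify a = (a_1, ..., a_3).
a = (2, 3, 1)

Write a = (a_1, ..., a_3) in the standard basis. For each basis vector v_i, ℓ(v_i) = <v_i, a> is a linear equation in the a_j's. Collect the n equations into a matrix system V a = ℓ, where row i of V is v_i (expressed in the standard basis). Since V is invertible (lower-triangular with 1s on the diagonal, up to permutation), solve by back-substitution:
  V =
[[1, 1, 1],
 [1, 0, 0],
 [-1, 1, 0]]
  V a = (6, 2, 1)
Solving gives a = (2, 3, 1).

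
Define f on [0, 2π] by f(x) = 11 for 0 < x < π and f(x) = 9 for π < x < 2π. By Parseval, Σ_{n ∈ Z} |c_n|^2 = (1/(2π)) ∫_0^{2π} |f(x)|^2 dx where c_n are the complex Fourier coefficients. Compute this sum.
Σ |c_n|^2 = 101

Parseval equates the L^2 energy of f (normalised by 1/(2π)) with the ℓ^2 sum of its Fourier coefficients: (1/(2π)) ∫_0^{2π} |f|^2 = Σ |c_n|^2.
Compute the left side: (1/(2π)) [∫_0^π 11^2 dx + ∫_π^{2π} 9^2 dx] = (1/(2π)) · (121π + 81π) = (121 + 81)/2 = 101.
So Σ_{n ∈ Z} |c_n|^2 = 101.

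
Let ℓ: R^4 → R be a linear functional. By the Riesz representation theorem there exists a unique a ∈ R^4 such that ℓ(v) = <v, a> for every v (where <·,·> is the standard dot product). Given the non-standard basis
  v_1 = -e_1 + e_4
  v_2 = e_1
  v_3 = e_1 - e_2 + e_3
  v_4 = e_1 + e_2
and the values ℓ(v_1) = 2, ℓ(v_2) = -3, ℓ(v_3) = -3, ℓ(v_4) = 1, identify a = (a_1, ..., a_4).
a = (-3, 4, 4, -1)

Write a = (a_1, ..., a_4) in the standard basis. For each basis vector v_i, ℓ(v_i) = <v_i, a> is a linear equation in the a_j's. Collect the n equations into a matrix system V a = ℓ, where row i of V is v_i (expressed in the standard basis). Since V is invertible (lower-triangular with 1s on the diagonal, up to permutation), solve by back-substitution:
  V =
[[-1, 0, 0, 1],
 [1, 0, 0, 0],
 [1, -1, 1, 0],
 [1, 1, 0, 0]]
  V a = (2, -3, -3, 1)
Solving gives a = (-3, 4, 4, -1).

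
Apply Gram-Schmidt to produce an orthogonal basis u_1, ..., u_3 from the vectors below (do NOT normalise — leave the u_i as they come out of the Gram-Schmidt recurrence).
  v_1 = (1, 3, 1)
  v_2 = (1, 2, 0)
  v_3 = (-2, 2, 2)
Orthogonal basis:
  u_1 = (1, 3, 1)
  u_2 = (4/11, 1/11, -7/11)
  u_3 = (-4/3, 2/3, -2/3)

Apply the Gram-Schmidt recurrence
  u_1 = v_1
  u_i = v_i − Σ_{j<i} ((v_i · u_j) / (u_j · u_j)) · u_j.

Step by step this gives:
  u_1 = (1, 3, 1)
  u_2 = (4/11, 1/11, -7/11)
  u_3 = (-4/3, 2/3, -2/3)

Orthogonality check:
  u_2 · u_1 = 0 (should be 0)
  u_3 · u_1 = 0 (should be 0)
  u_3 · u_2 = 0 (should be 0)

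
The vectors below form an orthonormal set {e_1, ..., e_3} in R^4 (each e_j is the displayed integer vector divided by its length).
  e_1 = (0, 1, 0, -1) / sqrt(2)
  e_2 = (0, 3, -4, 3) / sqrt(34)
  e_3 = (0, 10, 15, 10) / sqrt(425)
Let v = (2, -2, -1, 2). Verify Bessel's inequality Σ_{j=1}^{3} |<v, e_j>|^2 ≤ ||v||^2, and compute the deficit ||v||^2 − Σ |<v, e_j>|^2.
Σ |<v, e_j>|^2 = 9; ||v||^2 = 13; deficit = 4

Write each e_j = u_j / sqrt(<u_j, u_j>) where u_j is the displayed integer vector. Then <v, e_j> = <v, u_j> / sqrt(<u_j, u_j>), so |<v, e_j>|^2 = <v, u_j>^2 / <u_j, u_j>.
Coefficients: <v, e_1> = -4/sqrt(2), <v, e_2> = 4/sqrt(34), <v, e_3> = -15/sqrt(425).
Square and sum: Σ |<v, e_j>|^2 = 9.
Compute ||v||^2 = v·v = 13.
Deficit = 13 − 9 = 4 ≥ 0, confirming Bessel's inequality. (The deficit equals ||v − Σ <v,e_j> e_j||^2, the squared distance from v to span{e_j}.)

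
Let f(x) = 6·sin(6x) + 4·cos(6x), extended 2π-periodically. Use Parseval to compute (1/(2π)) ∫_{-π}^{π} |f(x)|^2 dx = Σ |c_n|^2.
Σ |c_n|^2 = 26

Expand |f|^2 and use orthogonality of {sin(nx), cos(mx)} on [-π, π]:
  ∫_{-π}^{π} sin(nx)^2 dx = π, ∫ cos(mx)^2 dx = π, and cross terms integrate to 0.
So ∫_{-π}^{π} f(x)^2 dx = 6^2 · π + 4^2 · π = (36 + 16)π.
Divide by 2π: (36 + 16)/2 = 26.
By Parseval, this equals Σ |c_n|^2.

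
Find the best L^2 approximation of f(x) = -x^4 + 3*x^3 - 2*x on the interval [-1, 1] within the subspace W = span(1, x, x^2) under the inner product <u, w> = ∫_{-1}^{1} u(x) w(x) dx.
g(x) = -6*x^2/7 - x/5 + 3/35

The best approximation g ∈ W is the orthogonal projection of f onto W. Writing g = a_0 + a_1 x + a_2 x^2, the coefficients solve the normal equations G · a = b where
  G_{ij} = <φ_i, φ_j> and b_i = <f, φ_i>, with φ_0 = 1, φ_1 = x, φ_2 = x^2.
G =
  [2, 0, 2/3]
  [0, 2/3, 0]
  [2/3, 0, 2/5],
b = (-2/5, -2/15, -2/7).
Solving gives a_0 = 3/35, a_1 = -1/5, a_2 = -6/7, so
  g(x) = -6*x^2/7 - x/5 + 3/35.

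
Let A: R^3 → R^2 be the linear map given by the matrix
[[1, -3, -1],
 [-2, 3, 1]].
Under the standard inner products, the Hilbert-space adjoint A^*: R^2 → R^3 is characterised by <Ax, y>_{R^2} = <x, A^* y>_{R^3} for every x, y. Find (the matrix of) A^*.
A^* = A^T =
[[1, -2],
 [-3, 3],
 [-1, 1]]

For real matrices with standard dot products, the defining identity <Ax, y> = <x, A^* y> gives (Ax)^T y = x^T (A^*) y, i.e. x^T A^T y = x^T (A^*) y. Since this holds for all x, y, we must have A^* = A^T. Therefore
A^* =
[[1, -2],
 [-3, 3],
 [-1, 1]].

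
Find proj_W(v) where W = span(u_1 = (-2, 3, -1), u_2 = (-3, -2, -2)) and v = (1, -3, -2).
proj_W(v) = (-7/117, -733/234, -5/18)

Set up U = [u_1 | ... | u_2] ∈ R^(3×2). The projector onto W = col(U) is P = U (U^T U)^(-1) U^T.
Compute U^T U =
  [14, 2]
  [2, 17],
and U^T v = (-9, 7).
Solve U^T U · c = U^T v for the coefficients: c = (-167/234, 58/117). The projection is proj_W(v) = U c.
Check: (v - proj_W(v)) · u_1 = 0  (should be 0).
Check: (v - proj_W(v)) · u_2 = 0  (should be 0).
Result: proj_W(v) = (-7/117, -733/234, -5/18).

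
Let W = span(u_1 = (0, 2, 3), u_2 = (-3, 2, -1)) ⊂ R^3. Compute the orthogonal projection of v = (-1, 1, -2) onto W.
proj_W(v) = (-285/181, 64/181, -284/181)

Set up U = [u_1 | ... | u_2] ∈ R^(3×2). The projector onto W = col(U) is P = U (U^T U)^(-1) U^T.
Compute U^T U =
  [13, 1]
  [1, 14],
and U^T v = (-4, 7).
Solve U^T U · c = U^T v for the coefficients: c = (-63/181, 95/181). The projection is proj_W(v) = U c.
Check: (v - proj_W(v)) · u_1 = 0  (should be 0).
Check: (v - proj_W(v)) · u_2 = 0  (should be 0).
Result: proj_W(v) = (-285/181, 64/181, -284/181).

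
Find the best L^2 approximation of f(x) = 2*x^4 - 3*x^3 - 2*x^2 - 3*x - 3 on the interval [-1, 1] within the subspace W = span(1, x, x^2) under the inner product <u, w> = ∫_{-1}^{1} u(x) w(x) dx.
g(x) = -2*x^2/7 - 24*x/5 - 111/35

The best approximation g ∈ W is the orthogonal projection of f onto W. Writing g = a_0 + a_1 x + a_2 x^2, the coefficients solve the normal equations G · a = b where
  G_{ij} = <φ_i, φ_j> and b_i = <f, φ_i>, with φ_0 = 1, φ_1 = x, φ_2 = x^2.
G =
  [2, 0, 2/3]
  [0, 2/3, 0]
  [2/3, 0, 2/5],
b = (-98/15, -16/5, -78/35).
Solving gives a_0 = -111/35, a_1 = -24/5, a_2 = -2/7, so
  g(x) = -2*x^2/7 - 24*x/5 - 111/35.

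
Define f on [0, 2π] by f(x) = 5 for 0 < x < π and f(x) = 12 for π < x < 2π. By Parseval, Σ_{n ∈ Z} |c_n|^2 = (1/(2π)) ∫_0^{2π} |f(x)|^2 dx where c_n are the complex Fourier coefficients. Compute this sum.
Σ |c_n|^2 = 169/2

Parseval equates the L^2 energy of f (normalised by 1/(2π)) with the ℓ^2 sum of its Fourier coefficients: (1/(2π)) ∫_0^{2π} |f|^2 = Σ |c_n|^2.
Compute the left side: (1/(2π)) [∫_0^π 5^2 dx + ∫_π^{2π} 12^2 dx] = (1/(2π)) · (25π + 144π) = (25 + 144)/2 = 169/2.
So Σ_{n ∈ Z} |c_n|^2 = 169/2.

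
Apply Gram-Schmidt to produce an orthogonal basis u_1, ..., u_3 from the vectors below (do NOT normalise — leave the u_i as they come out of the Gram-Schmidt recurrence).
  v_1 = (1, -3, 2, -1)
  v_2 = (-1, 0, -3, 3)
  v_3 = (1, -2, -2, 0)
Orthogonal basis:
  u_1 = (1, -3, 2, -1)
  u_2 = (-1/3, -2, -5/3, 7/3)
  u_3 = (183/185, -49/185, -269/185, -208/185)

Apply the Gram-Schmidt recurrence
  u_1 = v_1
  u_i = v_i − Σ_{j<i} ((v_i · u_j) / (u_j · u_j)) · u_j.

Step by step this gives:
  u_1 = (1, -3, 2, -1)
  u_2 = (-1/3, -2, -5/3, 7/3)
  u_3 = (183/185, -49/185, -269/185, -208/185)

Orthogonality check:
  u_2 · u_1 = 0 (should be 0)
  u_3 · u_1 = 0 (should be 0)
  u_3 · u_2 = 0 (should be 0)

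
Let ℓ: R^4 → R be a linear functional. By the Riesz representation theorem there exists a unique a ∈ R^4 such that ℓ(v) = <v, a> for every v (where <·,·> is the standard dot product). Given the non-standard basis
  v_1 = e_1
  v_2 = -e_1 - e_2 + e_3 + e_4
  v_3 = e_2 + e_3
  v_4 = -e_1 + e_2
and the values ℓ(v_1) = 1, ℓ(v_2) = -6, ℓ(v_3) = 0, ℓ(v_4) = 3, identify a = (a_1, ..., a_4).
a = (1, 4, -4, 3)

Write a = (a_1, ..., a_4) in the standard basis. For each basis vector v_i, ℓ(v_i) = <v_i, a> is a linear equation in the a_j's. Collect the n equations into a matrix system V a = ℓ, where row i of V is v_i (expressed in the standard basis). Since V is invertible (lower-triangular with 1s on the diagonal, up to permutation), solve by back-substitution:
  V =
[[1, 0, 0, 0],
 [-1, -1, 1, 1],
 [0, 1, 1, 0],
 [-1, 1, 0, 0]]
  V a = (1, -6, 0, 3)
Solving gives a = (1, 4, -4, 3).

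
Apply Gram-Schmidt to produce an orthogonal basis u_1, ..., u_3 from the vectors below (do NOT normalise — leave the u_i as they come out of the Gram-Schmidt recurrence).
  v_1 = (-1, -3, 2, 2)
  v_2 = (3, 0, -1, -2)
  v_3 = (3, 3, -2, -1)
Orthogonal basis:
  u_1 = (-1, -3, 2, 2)
  u_2 = (5/2, -3/2, 0, -1)
  u_3 = (18/19, 12/19, 0, 27/19)

Apply the Gram-Schmidt recurrence
  u_1 = v_1
  u_i = v_i − Σ_{j<i} ((v_i · u_j) / (u_j · u_j)) · u_j.

Step by step this gives:
  u_1 = (-1, -3, 2, 2)
  u_2 = (5/2, -3/2, 0, -1)
  u_3 = (18/19, 12/19, 0, 27/19)

Orthogonality check:
  u_2 · u_1 = 0 (should be 0)
  u_3 · u_1 = 0 (should be 0)
  u_3 · u_2 = 0 (should be 0)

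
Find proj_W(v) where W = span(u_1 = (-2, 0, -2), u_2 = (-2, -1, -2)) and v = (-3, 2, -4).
proj_W(v) = (-7/2, 2, -7/2)

Set up U = [u_1 | ... | u_2] ∈ R^(3×2). The projector onto W = col(U) is P = U (U^T U)^(-1) U^T.
Compute U^T U =
  [8, 8]
  [8, 9],
and U^T v = (14, 12).
Solve U^T U · c = U^T v for the coefficients: c = (15/4, -2). The projection is proj_W(v) = U c.
Check: (v - proj_W(v)) · u_1 = 0  (should be 0).
Check: (v - proj_W(v)) · u_2 = 0  (should be 0).
Result: proj_W(v) = (-7/2, 2, -7/2).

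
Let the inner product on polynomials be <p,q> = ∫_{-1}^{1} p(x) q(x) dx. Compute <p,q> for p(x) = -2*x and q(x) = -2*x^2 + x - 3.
<p,q> = -4/3

Expand the product: p(x)·q(x) = 4*x^3 - 2*x^2 + 6*x.
∫_{-1}^{1} of each monomial x^k gives [2/(k+1) if k even, 0 if k odd]. Integrating term-by-term (or equivalently evaluating the antiderivative F(x) = x^4 - 2*x^3/3 + 3*x^2 at the endpoints):
  F(1) − F(−1) = 10/3 − (14/3) = -4/3.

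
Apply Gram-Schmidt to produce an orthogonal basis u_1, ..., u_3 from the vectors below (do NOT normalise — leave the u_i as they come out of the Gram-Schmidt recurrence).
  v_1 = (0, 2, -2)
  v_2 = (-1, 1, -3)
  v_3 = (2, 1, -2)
Orthogonal basis:
  u_1 = (0, 2, -2)
  u_2 = (-1, -1, -1)
  u_3 = (5/3, -5/6, -5/6)

Apply the Gram-Schmidt recurrence
  u_1 = v_1
  u_i = v_i − Σ_{j<i} ((v_i · u_j) / (u_j · u_j)) · u_j.

Step by step this gives:
  u_1 = (0, 2, -2)
  u_2 = (-1, -1, -1)
  u_3 = (5/3, -5/6, -5/6)

Orthogonality check:
  u_2 · u_1 = 0 (should be 0)
  u_3 · u_1 = 0 (should be 0)
  u_3 · u_2 = 0 (should be 0)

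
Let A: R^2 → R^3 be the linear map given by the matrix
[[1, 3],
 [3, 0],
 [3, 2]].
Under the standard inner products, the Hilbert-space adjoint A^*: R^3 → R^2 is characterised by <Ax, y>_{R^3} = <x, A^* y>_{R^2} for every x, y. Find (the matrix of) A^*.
A^* = A^T =
[[1, 3, 3],
 [3, 0, 2]]

For real matrices with standard dot products, the defining identity <Ax, y> = <x, A^* y> gives (Ax)^T y = x^T (A^*) y, i.e. x^T A^T y = x^T (A^*) y. Since this holds for all x, y, we must have A^* = A^T. Therefore
A^* =
[[1, 3, 3],
 [3, 0, 2]].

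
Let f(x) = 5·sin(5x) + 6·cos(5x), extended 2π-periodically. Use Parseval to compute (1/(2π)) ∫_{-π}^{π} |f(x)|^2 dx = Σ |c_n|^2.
Σ |c_n|^2 = 61/2

Expand |f|^2 and use orthogonality of {sin(nx), cos(mx)} on [-π, π]:
  ∫_{-π}^{π} sin(nx)^2 dx = π, ∫ cos(mx)^2 dx = π, and cross terms integrate to 0.
So ∫_{-π}^{π} f(x)^2 dx = 5^2 · π + 6^2 · π = (25 + 36)π.
Divide by 2π: (25 + 36)/2 = 61/2.
By Parseval, this equals Σ |c_n|^2.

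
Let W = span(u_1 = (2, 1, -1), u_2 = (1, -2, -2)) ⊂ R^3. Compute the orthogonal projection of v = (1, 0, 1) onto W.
proj_W(v) = (7/25, 27/50, 1/10)

Set up U = [u_1 | ... | u_2] ∈ R^(3×2). The projector onto W = col(U) is P = U (U^T U)^(-1) U^T.
Compute U^T U =
  [6, 2]
  [2, 9],
and U^T v = (1, -1).
Solve U^T U · c = U^T v for the coefficients: c = (11/50, -4/25). The projection is proj_W(v) = U c.
Check: (v - proj_W(v)) · u_1 = 0  (should be 0).
Check: (v - proj_W(v)) · u_2 = 0  (should be 0).
Result: proj_W(v) = (7/25, 27/50, 1/10).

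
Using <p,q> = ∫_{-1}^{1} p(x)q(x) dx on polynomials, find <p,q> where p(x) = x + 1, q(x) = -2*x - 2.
<p,q> = -16/3

Expand the product: p(x)·q(x) = -2*x^2 - 4*x - 2.
∫_{-1}^{1} of each monomial x^k gives [2/(k+1) if k even, 0 if k odd]. Integrating term-by-term (or equivalently evaluating the antiderivative F(x) = -2*x^3/3 - 2*x^2 - 2*x at the endpoints):
  F(1) − F(−1) = -14/3 − (2/3) = -16/3.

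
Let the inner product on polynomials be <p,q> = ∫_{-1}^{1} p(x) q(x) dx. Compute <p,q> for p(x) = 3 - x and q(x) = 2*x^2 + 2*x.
<p,q> = 8/3

Expand the product: p(x)·q(x) = -2*x^3 + 4*x^2 + 6*x.
∫_{-1}^{1} of each monomial x^k gives [2/(k+1) if k even, 0 if k odd]. Integrating term-by-term (or equivalently evaluating the antiderivative F(x) = -x^4/2 + 4*x^3/3 + 3*x^2 at the endpoints):
  F(1) − F(−1) = 23/6 − (7/6) = 8/3.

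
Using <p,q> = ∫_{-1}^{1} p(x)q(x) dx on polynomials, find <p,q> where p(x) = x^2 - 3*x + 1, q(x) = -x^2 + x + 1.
<p,q> = -2/5

Expand the product: p(x)·q(x) = -x^4 + 4*x^3 - 3*x^2 - 2*x + 1.
∫_{-1}^{1} of each monomial x^k gives [2/(k+1) if k even, 0 if k odd]. Integrating term-by-term (or equivalently evaluating the antiderivative F(x) = -x^5/5 + x^4 - x^3 - x^2 + x at the endpoints):
  F(1) − F(−1) = -1/5 − (1/5) = -2/5.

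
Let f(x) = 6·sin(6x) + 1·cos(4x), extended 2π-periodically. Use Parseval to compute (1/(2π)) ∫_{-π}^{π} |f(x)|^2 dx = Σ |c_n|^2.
Σ |c_n|^2 = 37/2

Expand |f|^2 and use orthogonality of {sin(nx), cos(mx)} on [-π, π]:
  ∫_{-π}^{π} sin(nx)^2 dx = π, ∫ cos(mx)^2 dx = π, and cross terms integrate to 0.
So ∫_{-π}^{π} f(x)^2 dx = 6^2 · π + 1^2 · π = (36 + 1)π.
Divide by 2π: (36 + 1)/2 = 37/2.
By Parseval, this equals Σ |c_n|^2.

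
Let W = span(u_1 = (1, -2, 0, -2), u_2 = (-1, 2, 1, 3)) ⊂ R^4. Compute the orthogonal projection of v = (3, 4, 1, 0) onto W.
proj_W(v) = (-4/7, 8/7, -1/14, 15/14)

Set up U = [u_1 | ... | u_2] ∈ R^(4×2). The projector onto W = col(U) is P = U (U^T U)^(-1) U^T.
Compute U^T U =
  [9, -11]
  [-11, 15],
and U^T v = (-5, 6).
Solve U^T U · c = U^T v for the coefficients: c = (-9/14, -1/14). The projection is proj_W(v) = U c.
Check: (v - proj_W(v)) · u_1 = 0  (should be 0).
Check: (v - proj_W(v)) · u_2 = 0  (should be 0).
Result: proj_W(v) = (-4/7, 8/7, -1/14, 15/14).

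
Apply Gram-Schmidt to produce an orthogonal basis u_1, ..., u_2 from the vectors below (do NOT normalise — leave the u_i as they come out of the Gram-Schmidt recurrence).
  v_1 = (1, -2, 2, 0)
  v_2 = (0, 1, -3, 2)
Orthogonal basis:
  u_1 = (1, -2, 2, 0)
  u_2 = (8/9, -7/9, -11/9, 2)

Apply the Gram-Schmidt recurrence
  u_1 = v_1
  u_i = v_i − Σ_{j<i} ((v_i · u_j) / (u_j · u_j)) · u_j.

Step by step this gives:
  u_1 = (1, -2, 2, 0)
  u_2 = (8/9, -7/9, -11/9, 2)

Orthogonality check:
  u_2 · u_1 = 0 (should be 0)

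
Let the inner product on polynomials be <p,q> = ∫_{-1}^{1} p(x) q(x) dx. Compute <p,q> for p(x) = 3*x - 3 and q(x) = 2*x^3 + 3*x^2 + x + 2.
<p,q> = -68/5

Expand the product: p(x)·q(x) = 6*x^4 + 3*x^3 - 6*x^2 + 3*x - 6.
∫_{-1}^{1} of each monomial x^k gives [2/(k+1) if k even, 0 if k odd]. Integrating term-by-term (or equivalently evaluating the antiderivative F(x) = 6*x^5/5 + 3*x^4/4 - 2*x^3 + 3*x^2/2 - 6*x at the endpoints):
  F(1) − F(−1) = -91/20 − (181/20) = -68/5.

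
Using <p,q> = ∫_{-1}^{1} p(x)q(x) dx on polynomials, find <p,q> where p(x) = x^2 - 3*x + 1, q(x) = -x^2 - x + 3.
<p,q> = 134/15

Expand the product: p(x)·q(x) = -x^4 + 2*x^3 + 5*x^2 - 10*x + 3.
∫_{-1}^{1} of each monomial x^k gives [2/(k+1) if k even, 0 if k odd]. Integrating term-by-term (or equivalently evaluating the antiderivative F(x) = -x^5/5 + x^4/2 + 5*x^3/3 - 5*x^2 + 3*x at the endpoints):
  F(1) − F(−1) = -1/30 − (-269/30) = 134/15.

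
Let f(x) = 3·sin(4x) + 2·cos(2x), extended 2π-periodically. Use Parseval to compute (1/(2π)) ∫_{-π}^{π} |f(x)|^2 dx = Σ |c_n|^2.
Σ |c_n|^2 = 13/2

Expand |f|^2 and use orthogonality of {sin(nx), cos(mx)} on [-π, π]:
  ∫_{-π}^{π} sin(nx)^2 dx = π, ∫ cos(mx)^2 dx = π, and cross terms integrate to 0.
So ∫_{-π}^{π} f(x)^2 dx = 3^2 · π + 2^2 · π = (9 + 4)π.
Divide by 2π: (9 + 4)/2 = 13/2.
By Parseval, this equals Σ |c_n|^2.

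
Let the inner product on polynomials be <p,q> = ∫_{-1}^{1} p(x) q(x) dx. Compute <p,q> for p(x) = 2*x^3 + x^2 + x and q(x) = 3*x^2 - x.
<p,q> = -4/15

Expand the product: p(x)·q(x) = 6*x^5 + x^4 + 2*x^3 - x^2.
∫_{-1}^{1} of each monomial x^k gives [2/(k+1) if k even, 0 if k odd]. Integrating term-by-term (or equivalently evaluating the antiderivative F(x) = x^6 + x^5/5 + x^4/2 - x^3/3 at the endpoints):
  F(1) − F(−1) = 41/30 − (49/30) = -4/15.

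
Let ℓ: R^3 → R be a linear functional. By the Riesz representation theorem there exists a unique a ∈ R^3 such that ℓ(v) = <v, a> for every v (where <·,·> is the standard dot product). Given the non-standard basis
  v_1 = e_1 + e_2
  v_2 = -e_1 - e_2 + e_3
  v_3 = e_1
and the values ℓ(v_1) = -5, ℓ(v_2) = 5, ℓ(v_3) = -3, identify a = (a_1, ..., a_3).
a = (-3, -2, 0)

Write a = (a_1, ..., a_3) in the standard basis. For each basis vector v_i, ℓ(v_i) = <v_i, a> is a linear equation in the a_j's. Collect the n equations into a matrix system V a = ℓ, where row i of V is v_i (expressed in the standard basis). Since V is invertible (lower-triangular with 1s on the diagonal, up to permutation), solve by back-substitution:
  V =
[[1, 1, 0],
 [-1, -1, 1],
 [1, 0, 0]]
  V a = (-5, 5, -3)
Solving gives a = (-3, -2, 0).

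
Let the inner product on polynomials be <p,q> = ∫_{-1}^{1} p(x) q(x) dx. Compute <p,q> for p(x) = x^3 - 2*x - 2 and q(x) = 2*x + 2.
<p,q> = -148/15

Expand the product: p(x)·q(x) = 2*x^4 + 2*x^3 - 4*x^2 - 8*x - 4.
∫_{-1}^{1} of each monomial x^k gives [2/(k+1) if k even, 0 if k odd]. Integrating term-by-term (or equivalently evaluating the antiderivative F(x) = 2*x^5/5 + x^4/2 - 4*x^3/3 - 4*x^2 - 4*x at the endpoints):
  F(1) − F(−1) = -253/30 − (43/30) = -148/15.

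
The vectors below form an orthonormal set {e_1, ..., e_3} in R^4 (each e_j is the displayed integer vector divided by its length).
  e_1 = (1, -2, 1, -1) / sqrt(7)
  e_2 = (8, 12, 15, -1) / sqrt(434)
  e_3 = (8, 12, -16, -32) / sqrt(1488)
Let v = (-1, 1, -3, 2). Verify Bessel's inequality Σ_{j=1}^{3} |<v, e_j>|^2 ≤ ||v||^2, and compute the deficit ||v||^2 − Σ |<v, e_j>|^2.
Σ |<v, e_j>|^2 = 27/2; ||v||^2 = 15; deficit = 3/2

Write each e_j = u_j / sqrt(<u_j, u_j>) where u_j is the displayed integer vector. Then <v, e_j> = <v, u_j> / sqrt(<u_j, u_j>), so |<v, e_j>|^2 = <v, u_j>^2 / <u_j, u_j>.
Coefficients: <v, e_1> = -8/sqrt(7), <v, e_2> = -43/sqrt(434), <v, e_3> = -12/sqrt(1488).
Square and sum: Σ |<v, e_j>|^2 = 27/2.
Compute ||v||^2 = v·v = 15.
Deficit = 15 − 27/2 = 3/2 ≥ 0, confirming Bessel's inequality. (The deficit equals ||v − Σ <v,e_j> e_j||^2, the squared distance from v to span{e_j}.)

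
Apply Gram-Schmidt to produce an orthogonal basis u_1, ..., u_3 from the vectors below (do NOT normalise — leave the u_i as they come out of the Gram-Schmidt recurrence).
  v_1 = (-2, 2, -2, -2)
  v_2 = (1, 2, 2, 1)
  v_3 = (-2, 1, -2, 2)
Orthogonal basis:
  u_1 = (-2, 2, -2, -2)
  u_2 = (1/2, 5/2, 3/2, 1/2)
  u_3 = (-11/9, 7/18, -7/6, 25/9)

Apply the Gram-Schmidt recurrence
  u_1 = v_1
  u_i = v_i − Σ_{j<i} ((v_i · u_j) / (u_j · u_j)) · u_j.

Step by step this gives:
  u_1 = (-2, 2, -2, -2)
  u_2 = (1/2, 5/2, 3/2, 1/2)
  u_3 = (-11/9, 7/18, -7/6, 25/9)

Orthogonality check:
  u_2 · u_1 = 0 (should be 0)
  u_3 · u_1 = 0 (should be 0)
  u_3 · u_2 = 0 (should be 0)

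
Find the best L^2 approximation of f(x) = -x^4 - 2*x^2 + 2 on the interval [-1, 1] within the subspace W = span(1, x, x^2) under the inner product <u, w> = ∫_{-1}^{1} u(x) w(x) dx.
g(x) = 73/35 - 20*x^2/7

The best approximation g ∈ W is the orthogonal projection of f onto W. Writing g = a_0 + a_1 x + a_2 x^2, the coefficients solve the normal equations G · a = b where
  G_{ij} = <φ_i, φ_j> and b_i = <f, φ_i>, with φ_0 = 1, φ_1 = x, φ_2 = x^2.
G =
  [2, 0, 2/3]
  [0, 2/3, 0]
  [2/3, 0, 2/5],
b = (34/15, 0, 26/105).
Solving gives a_0 = 73/35, a_1 = 0, a_2 = -20/7, so
  g(x) = 73/35 - 20*x^2/7.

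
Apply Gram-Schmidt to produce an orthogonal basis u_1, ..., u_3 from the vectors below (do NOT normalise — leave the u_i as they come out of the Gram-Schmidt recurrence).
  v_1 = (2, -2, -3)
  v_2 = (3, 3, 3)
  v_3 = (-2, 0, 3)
Orthogonal basis:
  u_1 = (2, -2, -3)
  u_2 = (69/17, 33/17, 24/17)
  u_3 = (5/21, -25/21, 20/21)

Apply the Gram-Schmidt recurrence
  u_1 = v_1
  u_i = v_i − Σ_{j<i} ((v_i · u_j) / (u_j · u_j)) · u_j.

Step by step this gives:
  u_1 = (2, -2, -3)
  u_2 = (69/17, 33/17, 24/17)
  u_3 = (5/21, -25/21, 20/21)

Orthogonality check:
  u_2 · u_1 = 0 (should be 0)
  u_3 · u_1 = 0 (should be 0)
  u_3 · u_2 = 0 (should be 0)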